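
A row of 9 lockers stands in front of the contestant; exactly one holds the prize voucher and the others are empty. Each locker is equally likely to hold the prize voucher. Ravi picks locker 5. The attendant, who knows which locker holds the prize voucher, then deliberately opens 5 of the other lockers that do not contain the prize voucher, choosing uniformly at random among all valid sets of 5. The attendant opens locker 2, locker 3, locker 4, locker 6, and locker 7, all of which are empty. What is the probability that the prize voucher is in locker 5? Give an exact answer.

Condition on the true location of the prize voucher.
If it is in any of lockers 1, 8, and 9 (prior 1/9 each): the attendant has 21 equally likely choices, so probability 1/21; weight (1/9)·(1/21) = 1/189 each.
If it is in any of lockers 2, 3, 4, 6, and 7 (prior 1/9 each): that locker was opened and seen not to hold the prize — ruled out; weight (1/9)·0 = 0 each.
If it is in locker 5 (prior 1/9): the attendant has 56 equally likely choices, so probability 1/56; weight (1/9)·(1/56) = 1/504.
The weights sum to 1/56.
So P(the prize voucher in locker 5 | the attendant opened locker 2, locker 3, locker 4, locker 6, and locker 7) = (1/504) / (1/56) = 1/9.

1/9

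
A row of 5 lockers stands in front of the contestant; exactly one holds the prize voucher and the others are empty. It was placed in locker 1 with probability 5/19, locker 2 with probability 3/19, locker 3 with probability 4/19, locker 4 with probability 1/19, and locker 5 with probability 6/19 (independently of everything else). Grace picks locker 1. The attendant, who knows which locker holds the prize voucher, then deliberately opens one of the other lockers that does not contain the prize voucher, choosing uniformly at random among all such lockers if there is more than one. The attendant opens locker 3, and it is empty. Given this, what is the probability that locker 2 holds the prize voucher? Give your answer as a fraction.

12/55

Consider each possible location of the prize voucher in turn.
If it is in locker 1 (prior 5/19): the attendant has 4 equally likely choices, so probability 1/4; weight (5/19)·(1/4) = 5/76.
If it is in locker 2 (prior 3/19): the attendant has 3 equally likely choices, so probability 1/3; weight (3/19)·(1/3) = 1/19.
If it is in locker 3 (prior 4/19): the attendant opened locker 3, so this case is ruled out; weight (4/19)·0 = 0.
If it is in locker 4 (prior 1/19): the attendant has 3 equally likely choices, so probability 1/3; weight (1/19)·(1/3) = 1/57.
If it is in locker 5 (prior 6/19): the attendant has 3 equally likely choices, so probability 1/3; weight (6/19)·(1/3) = 2/19.
The weights sum to 55/228.
So P(the prize voucher in locker 2 | the attendant opened locker 3) = (1/19) / (55/228) = 12/55.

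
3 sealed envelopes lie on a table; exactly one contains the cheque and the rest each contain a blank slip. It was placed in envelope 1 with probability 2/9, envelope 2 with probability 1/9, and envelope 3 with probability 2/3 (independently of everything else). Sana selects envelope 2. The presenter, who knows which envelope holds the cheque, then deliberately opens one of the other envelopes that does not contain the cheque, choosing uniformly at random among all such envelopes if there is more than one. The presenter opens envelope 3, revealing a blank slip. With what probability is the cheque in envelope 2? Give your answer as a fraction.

1/5

Consider each possible location of the cheque in turn.
If it is in envelope 1 (prior 2/9): the presenter has no choice, probability 1; weight (2/9)·1 = 2/9.
If it is in envelope 2 (prior 1/9): the presenter has 2 equally likely choices, so probability 1/2; weight (1/9)·(1/2) = 1/18.
If it is in envelope 3 (prior 2/3): the presenter opened envelope 3, so this case is ruled out; weight (2/3)·0 = 0.
The weights sum to 5/18.
So P(the cheque in envelope 2 | the presenter opened envelope 3) = (1/18) / (5/18) = 1/5.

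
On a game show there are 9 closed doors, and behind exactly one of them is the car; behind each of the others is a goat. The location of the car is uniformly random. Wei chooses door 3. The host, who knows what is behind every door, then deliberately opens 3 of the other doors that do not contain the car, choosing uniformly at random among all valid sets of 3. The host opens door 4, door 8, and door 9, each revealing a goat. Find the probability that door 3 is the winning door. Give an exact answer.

Condition on the true location of the car.
If it is behind any of doors 1, 2, 5, 6, and 7 (prior 1/9 each): the host has 35 equally likely choices, so probability 1/35; weight (1/9)·(1/35) = 1/315 each.
If it is behind door 3 (prior 1/9): the host has 56 equally likely choices, so probability 1/56; weight (1/9)·(1/56) = 1/504.
If it is behind any of doors 4, 8, and 9 (prior 1/9 each): that door was opened and seen not to hold the prize — ruled out; weight (1/9)·0 = 0 each.
The weights sum to 1/56.
So P(the car behind door 3 | the host opened door 4, door 8, and door 9) = (1/504) / (1/56) = 1/9.

1/9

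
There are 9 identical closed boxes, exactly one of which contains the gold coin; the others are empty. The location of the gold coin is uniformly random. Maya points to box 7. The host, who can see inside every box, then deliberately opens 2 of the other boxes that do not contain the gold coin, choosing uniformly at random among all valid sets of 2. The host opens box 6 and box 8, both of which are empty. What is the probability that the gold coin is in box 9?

4/27

Condition on the true location of the gold coin.
If it is in any of boxes 1, 2, 3, 4, 5, and 9 (prior 1/9 each): the host has 21 equally likely choices, so probability 1/21; weight (1/9)·(1/21) = 1/189 each.
If it is in either of boxes 6 and 8 (prior 1/9 each): that box was opened and seen not to hold the prize — ruled out; weight (1/9)·0 = 0 each.
If it is in box 7 (prior 1/9): the host has 28 equally likely choices, so probability 1/28; weight (1/9)·(1/28) = 1/252.
The weights sum to 1/28.
So P(the gold coin in box 9 | the host opened box 6 and box 8) = (1/189) / (1/28) = 4/27.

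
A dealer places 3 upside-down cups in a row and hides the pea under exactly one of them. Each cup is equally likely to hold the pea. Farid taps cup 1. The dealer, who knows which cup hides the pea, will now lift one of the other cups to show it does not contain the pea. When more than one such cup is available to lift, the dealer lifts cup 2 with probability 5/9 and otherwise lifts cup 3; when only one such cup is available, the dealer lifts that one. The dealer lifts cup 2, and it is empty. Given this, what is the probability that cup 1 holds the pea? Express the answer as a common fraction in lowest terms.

5/14

Apply Bayes' rule, conditioning on where the pea actually is.
If it is under cup 1 (prior 1/3): cup 2 is available, opened with probability 5/9; weight (1/3)·(5/9) = 5/27.
If it is under cup 2 (prior 1/3): the dealer opened cup 2, so this case is ruled out; weight (1/3)·0 = 0.
If it is under cup 3 (prior 1/3): only cup 2 is available, probability 1; weight (1/3)·1 = 1/3.
The weights sum to 14/27.
So P(the pea under cup 1 | the dealer opened cup 2) = (5/27) / (14/27) = 5/14.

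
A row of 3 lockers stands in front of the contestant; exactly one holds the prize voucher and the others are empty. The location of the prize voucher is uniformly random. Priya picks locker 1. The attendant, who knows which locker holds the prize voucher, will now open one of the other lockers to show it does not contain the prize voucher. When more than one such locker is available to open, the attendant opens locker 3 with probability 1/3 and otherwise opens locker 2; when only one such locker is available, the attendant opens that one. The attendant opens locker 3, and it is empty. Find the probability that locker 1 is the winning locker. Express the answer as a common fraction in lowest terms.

1/4

Apply Bayes' rule, conditioning on where the prize voucher actually is.
If it is in locker 1 (prior 1/3): locker 3 is available, opened with probability 1/3; weight (1/3)·(1/3) = 1/9.
If it is in locker 2 (prior 1/3): only locker 3 is available, probability 1; weight (1/3)·1 = 1/3.
If it is in locker 3 (prior 1/3): the attendant opened locker 3, so this case is ruled out; weight (1/3)·0 = 0.
The weights sum to 4/9.
So P(the prize voucher in locker 1 | the attendant opened locker 3) = (1/9) / (4/9) = 1/4.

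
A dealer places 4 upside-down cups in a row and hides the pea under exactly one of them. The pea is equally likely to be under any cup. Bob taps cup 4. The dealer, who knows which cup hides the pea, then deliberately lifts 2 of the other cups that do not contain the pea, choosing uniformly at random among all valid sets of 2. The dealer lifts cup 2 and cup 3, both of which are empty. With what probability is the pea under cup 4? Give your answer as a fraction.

1/4

Apply Bayes' rule, conditioning on where the pea actually is.
If it is under cup 1 (prior 1/4): the dealer has no choice, probability 1; weight (1/4)·1 = 1/4.
If it is under either of cups 2 and 3 (prior 1/4 each): that cup was opened and seen not to hold the prize — ruled out; weight (1/4)·0 = 0 each.
If it is under cup 4 (prior 1/4): the dealer has 3 equally likely choices, so probability 1/3; weight (1/4)·(1/3) = 1/12.
The weights sum to 1/3.
So P(the pea under cup 4 | the dealer opened cup 2 and cup 3) = (1/12) / (1/3) = 1/4.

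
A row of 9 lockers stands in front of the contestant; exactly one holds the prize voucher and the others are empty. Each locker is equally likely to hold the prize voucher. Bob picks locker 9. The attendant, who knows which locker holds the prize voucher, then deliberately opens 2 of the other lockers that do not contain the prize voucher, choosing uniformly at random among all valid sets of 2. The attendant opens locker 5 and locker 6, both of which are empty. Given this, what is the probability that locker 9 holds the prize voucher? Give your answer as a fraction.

1/9

Consider each possible location of the prize voucher in turn.
If it is in any of lockers 1, 2, 3, 4, 7, and 8 (prior 1/9 each): the attendant has 21 equally likely choices, so probability 1/21; weight (1/9)·(1/21) = 1/189 each.
If it is in either of lockers 5 and 6 (prior 1/9 each): that locker was opened and seen not to hold the prize — ruled out; weight (1/9)·0 = 0 each.
If it is in locker 9 (prior 1/9): the attendant has 28 equally likely choices, so probability 1/28; weight (1/9)·(1/28) = 1/252.
The weights sum to 1/28.
So P(the prize voucher in locker 9 | the attendant opened locker 5 and locker 6) = (1/252) / (1/28) = 1/9.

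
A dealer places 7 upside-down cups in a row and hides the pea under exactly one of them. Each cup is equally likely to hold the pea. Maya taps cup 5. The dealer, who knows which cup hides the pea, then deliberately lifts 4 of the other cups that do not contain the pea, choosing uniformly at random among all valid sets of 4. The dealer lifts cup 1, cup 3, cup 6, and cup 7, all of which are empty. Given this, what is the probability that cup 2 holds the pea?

Apply Bayes' rule, conditioning on where the pea actually is.
If it is under any of cups 1, 3, 6, and 7 (prior 1/7 each): that cup was opened and seen not to hold the prize — ruled out; weight (1/7)·0 = 0 each.
If it is under either of cups 2 and 4 (prior 1/7 each): the dealer has 5 equally likely choices, so probability 1/5; weight (1/7)·(1/5) = 1/35 each.
If it is under cup 5 (prior 1/7): the dealer has 15 equally likely choices, so probability 1/15; weight (1/7)·(1/15) = 1/105.
The weights sum to 1/15.
So P(the pea under cup 2 | the dealer opened cup 1, cup 3, cup 6, and cup 7) = (1/35) / (1/15) = 3/7.

3/7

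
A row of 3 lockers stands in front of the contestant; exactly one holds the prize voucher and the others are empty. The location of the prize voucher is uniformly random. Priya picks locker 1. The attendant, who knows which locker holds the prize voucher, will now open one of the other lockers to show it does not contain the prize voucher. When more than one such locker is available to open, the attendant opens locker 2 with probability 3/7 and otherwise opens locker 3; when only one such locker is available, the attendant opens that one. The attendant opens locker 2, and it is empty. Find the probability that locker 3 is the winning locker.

Condition on the true location of the prize voucher.
If it is in locker 1 (prior 1/3): locker 2 is available, opened with probability 3/7; weight (1/3)·(3/7) = 1/7.
If it is in locker 2 (prior 1/3): the attendant opened locker 2, so this case is ruled out; weight (1/3)·0 = 0.
If it is in locker 3 (prior 1/3): only locker 2 is available, probability 1; weight (1/3)·1 = 1/3.
The weights sum to 10/21.
So P(the prize voucher in locker 3 | the attendant opened locker 2) = (1/3) / (10/21) = 7/10.

7/10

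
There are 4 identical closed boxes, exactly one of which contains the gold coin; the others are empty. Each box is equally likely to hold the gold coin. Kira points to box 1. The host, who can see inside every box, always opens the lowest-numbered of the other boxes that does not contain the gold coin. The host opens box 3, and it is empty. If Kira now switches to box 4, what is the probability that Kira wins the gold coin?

Apply Bayes' rule, conditioning on where the gold coin actually is.
If it is in either of boxes 1 and 4 (prior 1/4 each): the host would have opened box 2 instead, probability 0; weight (1/4)·0 = 0 each.
If it is in box 2 (prior 1/4): box 3 is the lowest-numbered option available, probability 1; weight (1/4)·1 = 1/4.
If it is in box 3 (prior 1/4): the host opened box 3, so this case is ruled out; weight (1/4)·0 = 0.
The weights sum to 1/4.
So P(the gold coin in box 4 | the host opened box 3) = 0 / (1/4) = 0.

0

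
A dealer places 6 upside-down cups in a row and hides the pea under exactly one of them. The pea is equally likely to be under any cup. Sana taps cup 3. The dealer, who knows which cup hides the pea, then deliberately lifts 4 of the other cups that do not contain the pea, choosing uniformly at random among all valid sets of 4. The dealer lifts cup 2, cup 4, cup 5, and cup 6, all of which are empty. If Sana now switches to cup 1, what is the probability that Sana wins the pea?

5/6

Apply Bayes' rule, conditioning on where the pea actually is.
If it is under cup 1 (prior 1/6): the dealer has no choice, probability 1; weight (1/6)·1 = 1/6.
If it is under any of cups 2, 4, 5, and 6 (prior 1/6 each): that cup was opened and seen not to hold the prize — ruled out; weight (1/6)·0 = 0 each.
If it is under cup 3 (prior 1/6): the dealer has 5 equally likely choices, so probability 1/5; weight (1/6)·(1/5) = 1/30.
The weights sum to 1/5.
So P(the pea under cup 1 | the dealer opened cup 2, cup 4, cup 5, and cup 6) = (1/6) / (1/5) = 5/6.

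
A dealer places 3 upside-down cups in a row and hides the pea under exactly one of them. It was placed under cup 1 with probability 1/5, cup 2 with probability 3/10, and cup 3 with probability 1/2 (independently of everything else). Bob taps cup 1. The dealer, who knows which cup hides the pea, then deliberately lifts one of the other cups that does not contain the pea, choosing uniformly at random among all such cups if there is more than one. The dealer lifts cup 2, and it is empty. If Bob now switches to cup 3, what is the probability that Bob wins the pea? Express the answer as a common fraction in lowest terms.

Apply Bayes' rule, conditioning on where the pea actually is.
If it is under cup 1 (prior 1/5): the dealer has 2 equally likely choices, so probability 1/2; weight (1/5)·(1/2) = 1/10.
If it is under cup 2 (prior 3/10): the dealer opened cup 2, so this case is ruled out; weight (3/10)·0 = 0.
If it is under cup 3 (prior 1/2): the dealer has no choice, probability 1; weight (1/2)·1 = 1/2.
The weights sum to 3/5.
So P(the pea under cup 3 | the dealer opened cup 2) = (1/2) / (3/5) = 5/6.

5/6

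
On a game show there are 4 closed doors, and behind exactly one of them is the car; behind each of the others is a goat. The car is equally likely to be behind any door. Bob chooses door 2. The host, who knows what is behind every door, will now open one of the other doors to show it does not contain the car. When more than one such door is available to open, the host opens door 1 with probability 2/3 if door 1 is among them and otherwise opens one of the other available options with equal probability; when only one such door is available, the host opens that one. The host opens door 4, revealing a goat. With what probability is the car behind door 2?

1/6

Consider each possible location of the car in turn.
If it is behind door 1 (prior 1/4): door 1 holds the prize so is unavailable; the host chooses uniformly among the 2 others, probability 1/2; weight (1/4)·(1/2) = 1/8.
If it is behind door 2 (prior 1/4): door 1 is available but not opened; door 4 gets probability (1 − 2/3)/2 = 1/6; weight (1/4)·(1/6) = 1/24.
If it is behind door 3 (prior 1/4): door 1 is available but not opened, probability 1/3; weight (1/4)·(1/3) = 1/12.
If it is behind door 4 (prior 1/4): the host opened door 4, so this case is ruled out; weight (1/4)·0 = 0.
The weights sum to 1/4.
So P(the car behind door 2 | the host opened door 4) = (1/24) / (1/4) = 1/6.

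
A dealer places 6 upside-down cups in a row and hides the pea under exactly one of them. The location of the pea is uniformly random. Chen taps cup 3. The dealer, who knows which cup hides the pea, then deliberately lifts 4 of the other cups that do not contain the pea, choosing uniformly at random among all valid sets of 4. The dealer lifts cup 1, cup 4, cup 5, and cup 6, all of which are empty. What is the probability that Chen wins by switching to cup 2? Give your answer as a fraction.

5/6

Apply Bayes' rule, conditioning on where the pea actually is.
If it is under any of cups 1, 4, 5, and 6 (prior 1/6 each): that cup was opened and seen not to hold the prize — ruled out; weight (1/6)·0 = 0 each.
If it is under cup 2 (prior 1/6): the dealer has no choice, probability 1; weight (1/6)·1 = 1/6.
If it is under cup 3 (prior 1/6): the dealer has 5 equally likely choices, so probability 1/5; weight (1/6)·(1/5) = 1/30.
The weights sum to 1/5.
So P(the pea under cup 2 | the dealer opened cup 1, cup 4, cup 5, and cup 6) = (1/6) / (1/5) = 5/6.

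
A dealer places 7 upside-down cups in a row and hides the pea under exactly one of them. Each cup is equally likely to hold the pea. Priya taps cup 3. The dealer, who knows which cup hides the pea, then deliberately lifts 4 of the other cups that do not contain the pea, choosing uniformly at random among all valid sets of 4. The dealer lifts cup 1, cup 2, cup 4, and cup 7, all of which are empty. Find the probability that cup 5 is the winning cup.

3/7

Condition on the true location of the pea.
If it is under any of cups 1, 2, 4, and 7 (prior 1/7 each): that cup was opened and seen not to hold the prize — ruled out; weight (1/7)·0 = 0 each.
If it is under cup 3 (prior 1/7): the dealer has 15 equally likely choices, so probability 1/15; weight (1/7)·(1/15) = 1/105.
If it is under either of cups 5 and 6 (prior 1/7 each): the dealer has 5 equally likely choices, so probability 1/5; weight (1/7)·(1/5) = 1/35 each.
The weights sum to 1/15.
So P(the pea under cup 5 | the dealer opened cup 1, cup 2, cup 4, and cup 7) = (1/35) / (1/15) = 3/7.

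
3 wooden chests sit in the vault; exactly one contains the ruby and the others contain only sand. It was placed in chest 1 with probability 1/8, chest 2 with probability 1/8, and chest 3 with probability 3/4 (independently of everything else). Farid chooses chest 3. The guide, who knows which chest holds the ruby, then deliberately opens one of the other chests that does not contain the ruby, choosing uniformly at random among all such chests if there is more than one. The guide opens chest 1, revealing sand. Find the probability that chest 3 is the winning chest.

3/4

Consider each possible location of the ruby in turn.
If it is in chest 1 (prior 1/8): the guide opened chest 1, so this case is ruled out; weight (1/8)·0 = 0.
If it is in chest 2 (prior 1/8): the guide has no choice, probability 1; weight (1/8)·1 = 1/8.
If it is in chest 3 (prior 3/4): the guide has 2 equally likely choices, so probability 1/2; weight (3/4)·(1/2) = 3/8.
The weights sum to 1/2.
So P(the ruby in chest 3 | the guide opened chest 1) = (3/8) / (1/2) = 3/4.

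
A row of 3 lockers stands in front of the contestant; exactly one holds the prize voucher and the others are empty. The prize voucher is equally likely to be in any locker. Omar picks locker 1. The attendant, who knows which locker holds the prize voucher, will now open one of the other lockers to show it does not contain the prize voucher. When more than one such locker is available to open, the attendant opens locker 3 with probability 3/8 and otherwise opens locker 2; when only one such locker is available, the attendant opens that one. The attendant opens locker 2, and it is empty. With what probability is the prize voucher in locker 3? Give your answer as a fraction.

Apply Bayes' rule, conditioning on where the prize voucher actually is.
If it is in locker 1 (prior 1/3): locker 3 is available but not opened, probability 5/8; weight (1/3)·(5/8) = 5/24.
If it is in locker 2 (prior 1/3): the attendant opened locker 2, so this case is ruled out; weight (1/3)·0 = 0.
If it is in locker 3 (prior 1/3): only locker 2 is available, probability 1; weight (1/3)·1 = 1/3.
The weights sum to 13/24.
So P(the prize voucher in locker 3 | the attendant opened locker 2) = (1/3) / (13/24) = 8/13.

8/13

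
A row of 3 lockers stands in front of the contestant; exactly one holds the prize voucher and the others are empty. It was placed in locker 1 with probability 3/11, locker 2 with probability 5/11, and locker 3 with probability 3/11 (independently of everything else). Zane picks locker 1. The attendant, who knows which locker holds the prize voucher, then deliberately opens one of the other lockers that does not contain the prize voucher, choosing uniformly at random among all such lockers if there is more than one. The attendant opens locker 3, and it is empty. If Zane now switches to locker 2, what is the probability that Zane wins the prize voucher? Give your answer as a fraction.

Apply Bayes' rule, conditioning on where the prize voucher actually is.
If it is in locker 1 (prior 3/11): the attendant has 2 equally likely choices, so probability 1/2; weight (3/11)·(1/2) = 3/22.
If it is in locker 2 (prior 5/11): the attendant has no choice, probability 1; weight (5/11)·1 = 5/11.
If it is in locker 3 (prior 3/11): the attendant opened locker 3, so this case is ruled out; weight (3/11)·0 = 0.
The weights sum to 13/22.
So P(the prize voucher in locker 2 | the attendant opened locker 3) = (5/11) / (13/22) = 10/13.

10/13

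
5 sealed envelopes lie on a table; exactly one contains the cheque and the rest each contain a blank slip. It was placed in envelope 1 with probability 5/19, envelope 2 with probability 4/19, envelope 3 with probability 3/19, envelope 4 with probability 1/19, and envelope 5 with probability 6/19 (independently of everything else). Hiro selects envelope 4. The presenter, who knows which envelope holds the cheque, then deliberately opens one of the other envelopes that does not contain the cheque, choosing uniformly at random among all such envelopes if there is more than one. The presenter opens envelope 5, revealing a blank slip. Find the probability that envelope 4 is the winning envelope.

Consider each possible location of the cheque in turn.
If it is in envelope 1 (prior 5/19): the presenter has 3 equally likely choices, so probability 1/3; weight (5/19)·(1/3) = 5/57.
If it is in envelope 2 (prior 4/19): the presenter has 3 equally likely choices, so probability 1/3; weight (4/19)·(1/3) = 4/57.
If it is in envelope 3 (prior 3/19): the presenter has 3 equally likely choices, so probability 1/3; weight (3/19)·(1/3) = 1/19.
If it is in envelope 4 (prior 1/19): the presenter has 4 equally likely choices, so probability 1/4; weight (1/19)·(1/4) = 1/76.
If it is in envelope 5 (prior 6/19): the presenter opened envelope 5, so this case is ruled out; weight (6/19)·0 = 0.
The weights sum to 17/76.
So P(the cheque in envelope 4 | the presenter opened envelope 5) = (1/76) / (17/76) = 1/17.

1/17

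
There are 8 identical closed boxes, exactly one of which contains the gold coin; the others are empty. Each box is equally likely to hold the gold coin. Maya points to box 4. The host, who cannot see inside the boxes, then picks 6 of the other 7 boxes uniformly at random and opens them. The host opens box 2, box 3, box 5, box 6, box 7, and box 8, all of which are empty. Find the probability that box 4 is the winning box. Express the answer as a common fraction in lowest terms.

1/2

Because the host chose which boxes to open without knowing where the gold coin is, the choice is independent of the prize location. Learning that none of the 6 opened boxes holds the gold coin simply rules out those 6 locations and leaves the remaining 2 boxes still equally likely by symmetry.
So P(the gold coin in box 4) = 1/2.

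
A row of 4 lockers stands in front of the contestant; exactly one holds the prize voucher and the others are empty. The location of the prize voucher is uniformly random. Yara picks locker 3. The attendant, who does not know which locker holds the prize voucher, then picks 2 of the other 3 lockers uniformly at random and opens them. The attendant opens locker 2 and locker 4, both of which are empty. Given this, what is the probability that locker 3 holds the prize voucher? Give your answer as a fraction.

Consider each possible location of the prize voucher in turn.
If it is in either of lockers 1 and 3 (prior 1/4 each): the attendant picks exactly this set with probability 1/3 regardless, and none is the prize; weight (1/4)·(1/3) = 1/12 each.
If it is in either of lockers 2 and 4 (prior 1/4 each): that locker was opened and seen not to hold the prize — ruled out; weight (1/4)·0 = 0 each.
The weights sum to 1/6.
So P(the prize voucher in locker 3 | the attendant opened locker 2 and locker 4) = (1/12) / (1/6) = 1/2.

1/2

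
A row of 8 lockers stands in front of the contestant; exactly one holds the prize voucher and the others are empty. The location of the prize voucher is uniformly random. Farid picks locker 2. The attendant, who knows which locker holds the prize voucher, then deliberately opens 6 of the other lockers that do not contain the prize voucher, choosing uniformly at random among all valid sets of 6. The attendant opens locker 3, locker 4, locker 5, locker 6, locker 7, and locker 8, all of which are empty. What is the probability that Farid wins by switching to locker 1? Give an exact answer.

7/8

Condition on the true location of the prize voucher.
If it is in locker 1 (prior 1/8): the attendant has no choice, probability 1; weight (1/8)·1 = 1/8.
If it is in locker 2 (prior 1/8): the attendant has 7 equally likely choices, so probability 1/7; weight (1/8)·(1/7) = 1/56.
If it is in any of lockers 3, 4, 5, 6, 7, and 8 (prior 1/8 each): that locker was opened and seen not to hold the prize — ruled out; weight (1/8)·0 = 0 each.
The weights sum to 1/7.
So P(the prize voucher in locker 1 | the attendant opened locker 3, locker 4, locker 5, locker 6, locker 7, and locker 8) = (1/8) / (1/7) = 7/8.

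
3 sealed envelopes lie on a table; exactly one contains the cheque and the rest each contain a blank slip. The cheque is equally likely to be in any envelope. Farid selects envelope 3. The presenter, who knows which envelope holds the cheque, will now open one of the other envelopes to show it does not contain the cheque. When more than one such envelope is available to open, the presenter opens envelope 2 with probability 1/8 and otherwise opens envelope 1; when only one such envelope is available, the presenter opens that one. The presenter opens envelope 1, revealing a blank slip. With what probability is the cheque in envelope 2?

8/15

Apply Bayes' rule, conditioning on where the cheque actually is.
If it is in envelope 1 (prior 1/3): the presenter opened envelope 1, so this case is ruled out; weight (1/3)·0 = 0.
If it is in envelope 2 (prior 1/3): only envelope 1 is available, probability 1; weight (1/3)·1 = 1/3.
If it is in envelope 3 (prior 1/3): envelope 2 is available but not opened, probability 7/8; weight (1/3)·(7/8) = 7/24.
The weights sum to 5/8.
So P(the cheque in envelope 2 | the presenter opened envelope 1) = (1/3) / (5/8) = 8/15.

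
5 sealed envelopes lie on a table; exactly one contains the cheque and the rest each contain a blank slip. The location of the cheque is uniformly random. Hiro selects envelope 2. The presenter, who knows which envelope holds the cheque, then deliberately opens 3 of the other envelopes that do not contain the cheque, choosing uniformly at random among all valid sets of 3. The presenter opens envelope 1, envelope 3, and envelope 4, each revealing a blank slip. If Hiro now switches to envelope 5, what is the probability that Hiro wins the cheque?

Consider each possible location of the cheque in turn.
If it is in any of envelopes 1, 3, and 4 (prior 1/5 each): that envelope was opened and seen not to hold the prize — ruled out; weight (1/5)·0 = 0 each.
If it is in envelope 2 (prior 1/5): the presenter has 4 equally likely choices, so probability 1/4; weight (1/5)·(1/4) = 1/20.
If it is in envelope 5 (prior 1/5): the presenter has no choice, probability 1; weight (1/5)·1 = 1/5.
The weights sum to 1/4.
So P(the cheque in envelope 5 | the presenter opened envelope 1, envelope 3, and envelope 4) = (1/5) / (1/4) = 4/5.

4/5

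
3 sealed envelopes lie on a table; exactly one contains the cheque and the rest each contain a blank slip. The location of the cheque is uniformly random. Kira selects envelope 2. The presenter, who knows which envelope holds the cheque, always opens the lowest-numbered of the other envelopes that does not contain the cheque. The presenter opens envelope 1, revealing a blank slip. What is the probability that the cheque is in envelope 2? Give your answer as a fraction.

Condition on the true location of the cheque.
If it is in envelope 1 (prior 1/3): the presenter opened envelope 1, so this case is ruled out; weight (1/3)·0 = 0.
If it is in either of envelopes 2 and 3 (prior 1/3 each): envelope 1 is the lowest-numbered option available, probability 1; weight (1/3)·1 = 1/3 each.
The weights sum to 2/3.
So P(the cheque in envelope 2 | the presenter opened envelope 1) = (1/3) / (2/3) = 1/2.

1/2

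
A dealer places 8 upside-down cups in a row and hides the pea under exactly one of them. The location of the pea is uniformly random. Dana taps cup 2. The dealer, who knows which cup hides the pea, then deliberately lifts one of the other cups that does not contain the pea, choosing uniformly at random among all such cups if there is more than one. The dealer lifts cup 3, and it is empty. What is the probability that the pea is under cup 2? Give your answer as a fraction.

Consider each possible location of the pea in turn.
If it is under any of cups 1, 4, 5, 6, 7, and 8 (prior 1/8 each): the dealer has 6 equally likely choices, so probability 1/6; weight (1/8)·(1/6) = 1/48 each.
If it is under cup 2 (prior 1/8): the dealer has 7 equally likely choices, so probability 1/7; weight (1/8)·(1/7) = 1/56.
If it is under cup 3 (prior 1/8): the dealer opened cup 3, so this case is ruled out; weight (1/8)·0 = 0.
The weights sum to 1/7.
So P(the pea under cup 2 | the dealer opened cup 3) = (1/56) / (1/7) = 1/8.

1/8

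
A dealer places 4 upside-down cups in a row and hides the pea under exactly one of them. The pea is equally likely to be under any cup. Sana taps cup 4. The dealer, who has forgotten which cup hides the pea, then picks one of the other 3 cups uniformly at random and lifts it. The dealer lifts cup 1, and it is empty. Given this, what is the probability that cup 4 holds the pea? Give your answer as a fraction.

1/3

Because the dealer chose which cup to lift without knowing where the pea is, the choice is independent of the prize location. Learning that cup 1 does not hold the pea simply rules out that one location and leaves the remaining 3 cups still equally likely by symmetry.
So P(the pea under cup 4) = 1/3.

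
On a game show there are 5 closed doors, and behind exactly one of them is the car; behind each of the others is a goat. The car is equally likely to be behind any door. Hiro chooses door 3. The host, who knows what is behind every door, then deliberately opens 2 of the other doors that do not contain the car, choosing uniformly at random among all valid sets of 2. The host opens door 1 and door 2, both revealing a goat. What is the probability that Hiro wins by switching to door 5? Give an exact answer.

2/5

Condition on the true location of the car.
If it is behind either of doors 1 and 2 (prior 1/5 each): that door was opened and seen not to hold the prize — ruled out; weight (1/5)·0 = 0 each.
If it is behind door 3 (prior 1/5): the host has 6 equally likely choices, so probability 1/6; weight (1/5)·(1/6) = 1/30.
If it is behind either of doors 4 and 5 (prior 1/5 each): the host has 3 equally likely choices, so probability 1/3; weight (1/5)·(1/3) = 1/15 each.
The weights sum to 1/6.
So P(the car behind door 5 | the host opened door 1 and door 2) = (1/15) / (1/6) = 2/5.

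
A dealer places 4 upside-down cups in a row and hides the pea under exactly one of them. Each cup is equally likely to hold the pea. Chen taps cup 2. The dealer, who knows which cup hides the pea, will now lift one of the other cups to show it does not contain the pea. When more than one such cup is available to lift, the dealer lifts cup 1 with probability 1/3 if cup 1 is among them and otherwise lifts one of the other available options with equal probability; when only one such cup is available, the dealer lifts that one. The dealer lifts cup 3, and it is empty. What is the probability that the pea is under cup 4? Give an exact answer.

4/9

Condition on the true location of the pea.
If it is under cup 1 (prior 1/4): cup 1 holds the prize so is unavailable; the dealer chooses uniformly among the 2 others, probability 1/2; weight (1/4)·(1/2) = 1/8.
If it is under cup 2 (prior 1/4): cup 1 is available but not opened; cup 3 gets probability (1 − 1/3)/2 = 1/3; weight (1/4)·(1/3) = 1/12.
If it is under cup 3 (prior 1/4): the dealer opened cup 3, so this case is ruled out; weight (1/4)·0 = 0.
If it is under cup 4 (prior 1/4): cup 1 is available but not opened, probability 2/3; weight (1/4)·(2/3) = 1/6.
The weights sum to 3/8.
So P(the pea under cup 4 | the dealer opened cup 3) = (1/6) / (3/8) = 4/9.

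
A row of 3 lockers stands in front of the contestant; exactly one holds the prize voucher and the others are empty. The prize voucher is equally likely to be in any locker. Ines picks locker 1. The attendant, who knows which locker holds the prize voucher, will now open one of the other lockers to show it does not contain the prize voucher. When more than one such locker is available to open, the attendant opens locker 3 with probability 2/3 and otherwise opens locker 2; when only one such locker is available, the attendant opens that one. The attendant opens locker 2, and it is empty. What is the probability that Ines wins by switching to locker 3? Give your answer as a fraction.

Apply Bayes' rule, conditioning on where the prize voucher actually is.
If it is in locker 1 (prior 1/3): locker 3 is available but not opened, probability 1/3; weight (1/3)·(1/3) = 1/9.
If it is in locker 2 (prior 1/3): the attendant opened locker 2, so this case is ruled out; weight (1/3)·0 = 0.
If it is in locker 3 (prior 1/3): only locker 2 is available, probability 1; weight (1/3)·1 = 1/3.
The weights sum to 4/9.
So P(the prize voucher in locker 3 | the attendant opened locker 2) = (1/3) / (4/9) = 3/4.

3/4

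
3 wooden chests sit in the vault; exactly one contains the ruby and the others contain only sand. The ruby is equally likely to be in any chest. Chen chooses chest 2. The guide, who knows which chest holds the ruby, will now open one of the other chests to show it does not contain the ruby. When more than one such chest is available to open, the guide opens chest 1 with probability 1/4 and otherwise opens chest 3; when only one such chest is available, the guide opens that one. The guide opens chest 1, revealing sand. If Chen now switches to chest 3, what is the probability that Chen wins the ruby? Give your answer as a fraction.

4/5

Apply Bayes' rule, conditioning on where the ruby actually is.
If it is in chest 1 (prior 1/3): the guide opened chest 1, so this case is ruled out; weight (1/3)·0 = 0.
If it is in chest 2 (prior 1/3): chest 1 is available, opened with probability 1/4; weight (1/3)·(1/4) = 1/12.
If it is in chest 3 (prior 1/3): only chest 1 is available, probability 1; weight (1/3)·1 = 1/3.
The weights sum to 5/12.
So P(the ruby in chest 3 | the guide opened chest 1) = (1/3) / (5/12) = 4/5.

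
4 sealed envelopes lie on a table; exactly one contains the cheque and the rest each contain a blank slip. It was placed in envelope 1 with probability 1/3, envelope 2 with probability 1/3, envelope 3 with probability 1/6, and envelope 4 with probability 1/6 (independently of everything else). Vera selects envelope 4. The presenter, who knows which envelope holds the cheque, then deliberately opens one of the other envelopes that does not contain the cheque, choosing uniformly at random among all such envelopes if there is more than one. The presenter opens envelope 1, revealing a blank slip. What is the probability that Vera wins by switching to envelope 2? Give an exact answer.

Apply Bayes' rule, conditioning on where the cheque actually is.
If it is in envelope 1 (prior 1/3): the presenter opened envelope 1, so this case is ruled out; weight (1/3)·0 = 0.
If it is in envelope 2 (prior 1/3): the presenter has 2 equally likely choices, so probability 1/2; weight (1/3)·(1/2) = 1/6.
If it is in envelope 3 (prior 1/6): the presenter has 2 equally likely choices, so probability 1/2; weight (1/6)·(1/2) = 1/12.
If it is in envelope 4 (prior 1/6): the presenter has 3 equally likely choices, so probability 1/3; weight (1/6)·(1/3) = 1/18.
The weights sum to 11/36.
So P(the cheque in envelope 2 | the presenter opened envelope 1) = (1/6) / (11/36) = 6/11.

6/11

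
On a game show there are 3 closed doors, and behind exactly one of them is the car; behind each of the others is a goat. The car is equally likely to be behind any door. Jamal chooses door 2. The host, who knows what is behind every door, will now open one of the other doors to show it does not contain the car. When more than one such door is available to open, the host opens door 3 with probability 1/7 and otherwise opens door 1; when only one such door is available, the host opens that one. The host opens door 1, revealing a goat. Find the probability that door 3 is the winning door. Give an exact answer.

7/13

Condition on the true location of the car.
If it is behind door 1 (prior 1/3): the host opened door 1, so this case is ruled out; weight (1/3)·0 = 0.
If it is behind door 2 (prior 1/3): door 3 is available but not opened, probability 6/7; weight (1/3)·(6/7) = 2/7.
If it is behind door 3 (prior 1/3): only door 1 is available, probability 1; weight (1/3)·1 = 1/3.
The weights sum to 13/21.
So P(the car behind door 3 | the host opened door 1) = (1/3) / (13/21) = 7/13.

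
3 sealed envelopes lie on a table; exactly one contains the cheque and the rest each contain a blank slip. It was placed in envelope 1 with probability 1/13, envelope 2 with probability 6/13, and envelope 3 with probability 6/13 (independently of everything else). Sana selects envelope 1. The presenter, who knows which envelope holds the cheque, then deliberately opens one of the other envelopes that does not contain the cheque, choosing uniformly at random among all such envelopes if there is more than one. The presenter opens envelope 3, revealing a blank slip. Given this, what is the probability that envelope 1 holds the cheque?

Apply Bayes' rule, conditioning on where the cheque actually is.
If it is in envelope 1 (prior 1/13): the presenter has 2 equally likely choices, so probability 1/2; weight (1/13)·(1/2) = 1/26.
If it is in envelope 2 (prior 6/13): the presenter has no choice, probability 1; weight (6/13)·1 = 6/13.
If it is in envelope 3 (prior 6/13): the presenter opened envelope 3, so this case is ruled out; weight (6/13)·0 = 0.
The weights sum to 1/2.
So P(the cheque in envelope 1 | the presenter opened envelope 3) = (1/26) / (1/2) = 1/13.

1/13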